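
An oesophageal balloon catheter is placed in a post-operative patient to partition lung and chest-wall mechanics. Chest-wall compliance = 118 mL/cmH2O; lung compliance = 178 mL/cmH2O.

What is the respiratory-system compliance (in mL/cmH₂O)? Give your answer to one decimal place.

Lung and chest wall are elastances in series: 1/Crs = 1/CL + 1/Ccw.
1/Crs = 1/178 + 1/118 = 0.01409.
Crs = 70.972 mL/cmH2O.

71.0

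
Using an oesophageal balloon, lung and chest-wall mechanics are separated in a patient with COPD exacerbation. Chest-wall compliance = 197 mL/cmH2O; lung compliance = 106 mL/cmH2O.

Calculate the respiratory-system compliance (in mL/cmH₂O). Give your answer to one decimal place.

Lung and chest wall are elastances in series: 1/Crs = 1/CL + 1/Ccw.
1/Crs = 1/106 + 1/197 = 0.01451.
Crs = 68.918 mL/cmH2O.

68.9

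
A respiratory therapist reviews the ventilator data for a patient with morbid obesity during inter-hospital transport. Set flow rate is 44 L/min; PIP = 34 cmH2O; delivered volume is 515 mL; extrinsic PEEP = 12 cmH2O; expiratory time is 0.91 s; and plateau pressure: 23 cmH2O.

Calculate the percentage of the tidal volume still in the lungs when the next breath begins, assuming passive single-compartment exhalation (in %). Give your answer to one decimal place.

27.4

Flow: 44 L/min ÷ 60 = 0.7333 L/s.
R = (PIP − Pplat)/V̇ = (34 − 23) / 0.7333 = 11.0/0.7333 = 15.001 cmH2O·s/L.
C = Vt/(Pplat − PEEP) = 515.0 / (23 − 12) = 515.0/11.0 = 46.818 mL/cmH2O.
τ = R × C = 15.001 × 0.04682 L/cmH2O = 0.7023 s.
Fraction remaining at end-expiration = e^(−Te/τ) = e^(−0.91/0.7023) = 0.2737 → 27.37%.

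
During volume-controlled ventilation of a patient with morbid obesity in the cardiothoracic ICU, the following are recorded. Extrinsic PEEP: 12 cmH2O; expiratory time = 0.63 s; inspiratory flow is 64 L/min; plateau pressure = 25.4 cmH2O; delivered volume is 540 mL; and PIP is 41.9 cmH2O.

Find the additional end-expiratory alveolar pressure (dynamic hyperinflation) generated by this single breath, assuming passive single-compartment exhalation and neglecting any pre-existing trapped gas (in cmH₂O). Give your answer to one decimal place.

4.9

Flow: 64 L/min ÷ 60 = 1.0667 L/s.
R = (PIP − Pplat)/V̇ = (41.9 − 25.4) / 1.0667 = 16.5/1.0667 = 15.468 cmH2O·s/L.
C = Vt/(Pplat − PEEP) = 540.0 / (25.4 − 12) = 540.0/13.4 = 40.299 mL/cmH2O.
τ = R × C = 15.468 × 0.0403 L/cmH2O = 0.6234 s.
Fraction remaining = e^(−Te/τ) = e^(−0.63/0.6234) = 0.364; trapped volume = 540.0 × 0.364 = 196.56 mL.
Additional alveolar pressure from trapping ≈ V_trapped / C = 196.56 / 40.299 = 4.878 cmH2O.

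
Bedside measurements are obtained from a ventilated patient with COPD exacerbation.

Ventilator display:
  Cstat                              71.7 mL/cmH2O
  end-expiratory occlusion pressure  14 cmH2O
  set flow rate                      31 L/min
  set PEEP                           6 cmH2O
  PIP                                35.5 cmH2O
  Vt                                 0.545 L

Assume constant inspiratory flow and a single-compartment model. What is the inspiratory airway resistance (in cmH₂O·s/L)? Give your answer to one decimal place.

26.9

Flow: 31 L/min ÷ 60 = 0.5167 L/s.
Total PEEP = 14 cmH2O (set 6 + intrinsic 8); this is the baseline alveolar pressure.
Equation of motion (constant flow): PIP = Vt/C + R·V̇ + PEEP.
R·V̇ = PIP − Vt/C − PEEP = 35.5 − 545/71.7 − 14 = 35.5 − 7.601 − 14 = 13.899 cmH2O.
R = 13.899 / 0.5167 = 26.9 cmH2O·s/L.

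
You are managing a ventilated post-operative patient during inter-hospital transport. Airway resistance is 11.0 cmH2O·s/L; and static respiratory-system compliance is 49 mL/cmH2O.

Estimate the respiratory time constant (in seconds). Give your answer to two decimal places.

0.54

τ = R × C = 11.0 × 49 mL/cmH2O = 11.0 × 0.049 L/cmH2O = 0.539 s.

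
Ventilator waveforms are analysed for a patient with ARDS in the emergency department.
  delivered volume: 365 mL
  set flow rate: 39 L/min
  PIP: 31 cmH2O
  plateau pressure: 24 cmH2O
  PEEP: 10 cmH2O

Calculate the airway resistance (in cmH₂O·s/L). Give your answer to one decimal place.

Flow: 39 L/min ÷ 60 = 0.65 L/s.
Raw = (PIP − Pplat) / flow = (31 − 24) / 0.65 = 7.0 / 0.65 = 10.769 cmH2O·s/L.

10.8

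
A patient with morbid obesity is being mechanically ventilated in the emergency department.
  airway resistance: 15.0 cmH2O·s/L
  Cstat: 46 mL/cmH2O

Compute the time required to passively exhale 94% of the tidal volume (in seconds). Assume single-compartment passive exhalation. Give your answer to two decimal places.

τ = R × C = 15.0 × 46 mL/cmH2O = 15.0 × 0.046 L/cmH2O = 0.69 s.
Exhaled fraction f = 1 − e^(−t/τ) → t = −τ·ln(1 − f) = −0.69·ln(0.06) = 1.941 s.

1.94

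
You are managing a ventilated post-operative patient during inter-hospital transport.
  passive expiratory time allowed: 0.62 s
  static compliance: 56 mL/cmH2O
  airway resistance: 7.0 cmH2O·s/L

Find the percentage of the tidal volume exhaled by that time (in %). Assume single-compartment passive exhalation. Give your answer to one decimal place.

τ = R × C = 7.0 × 56 mL/cmH2O = 7.0 × 0.056 L/cmH2O = 0.392 s.
Passive exhalation: V(t)/V₀ = e^(−t/τ) = e^(−0.62/0.392) = 0.2056.
Fraction exhaled = 1 − 0.2056 = 0.7944 → 79.44%.

79.4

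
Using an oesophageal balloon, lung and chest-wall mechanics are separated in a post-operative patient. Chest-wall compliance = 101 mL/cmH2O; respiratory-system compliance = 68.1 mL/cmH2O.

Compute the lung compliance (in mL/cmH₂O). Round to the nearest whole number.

1/CL = 1/Crs − 1/Ccw.
1/CL = 1/68.1 − 1/101 = 0.004783.
CL = 209.07 mL/cmH2O.

209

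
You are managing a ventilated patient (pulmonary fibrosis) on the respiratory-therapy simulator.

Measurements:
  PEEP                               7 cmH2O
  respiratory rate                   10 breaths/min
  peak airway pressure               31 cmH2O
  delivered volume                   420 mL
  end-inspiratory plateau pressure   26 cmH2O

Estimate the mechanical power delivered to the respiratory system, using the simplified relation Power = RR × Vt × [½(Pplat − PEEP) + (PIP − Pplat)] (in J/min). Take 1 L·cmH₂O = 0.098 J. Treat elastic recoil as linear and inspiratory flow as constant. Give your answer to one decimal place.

Per-breath work = Vt × [½(Pplat−PEEP) + (PIP−Pplat)] = 0.420 × [0.5×19.0 + 5.0] = 0.420 × 14.5 = 6.09 L·cmH2O.
Power = 10 × 6.09 = 60.9 L·cmH2O/min.
× 0.098 J/(L·cmH2O) → 5.968 J/min.

6.0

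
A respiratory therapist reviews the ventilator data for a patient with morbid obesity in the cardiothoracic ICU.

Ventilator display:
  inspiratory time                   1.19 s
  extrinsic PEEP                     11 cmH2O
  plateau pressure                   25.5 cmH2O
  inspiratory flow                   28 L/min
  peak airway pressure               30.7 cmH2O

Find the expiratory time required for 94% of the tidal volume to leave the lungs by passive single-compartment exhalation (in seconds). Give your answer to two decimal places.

Flow: 28 L/min ÷ 60 = 0.4667 L/s.
Vt = flow × Ti = 0.4667 L/s × 1.19 s × 1000 mL/L = 555.37 mL.
R = (PIP − Pplat)/V̇ = (30.7 − 25.5) / 0.4667 = 5.2/0.4667 = 11.142 cmH2O·s/L.
C = Vt/(Pplat − PEEP) = 555.37 / (25.5 − 11) = 555.37/14.5 = 38.301 mL/cmH2O.
τ = R × C = 11.142 × 0.0383 L/cmH2O = 0.4267 s.
t = −τ·ln(1 − 0.94) = −0.4267·ln(0.06) = 1.2 s.

1.20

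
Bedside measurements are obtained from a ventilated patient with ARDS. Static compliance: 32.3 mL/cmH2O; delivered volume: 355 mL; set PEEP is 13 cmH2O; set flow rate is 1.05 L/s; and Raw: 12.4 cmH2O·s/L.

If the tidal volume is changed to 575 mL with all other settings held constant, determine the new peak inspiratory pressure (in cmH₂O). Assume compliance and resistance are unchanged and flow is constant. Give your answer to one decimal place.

PIP = Vt/C + R·V̇ + PEEP (constant-flow equation of motion).
Only the elastic term changes: ΔPIP = ΔVt / C = (575 − 355) / 32.3 = 6.811 cmH2O.
Original PIP = 355/32.3 + 12.4×1.05 + 13 = 37.011 cmH2O; new PIP = 37.011 + (6.811) = 43.822 cmH2O.

43.8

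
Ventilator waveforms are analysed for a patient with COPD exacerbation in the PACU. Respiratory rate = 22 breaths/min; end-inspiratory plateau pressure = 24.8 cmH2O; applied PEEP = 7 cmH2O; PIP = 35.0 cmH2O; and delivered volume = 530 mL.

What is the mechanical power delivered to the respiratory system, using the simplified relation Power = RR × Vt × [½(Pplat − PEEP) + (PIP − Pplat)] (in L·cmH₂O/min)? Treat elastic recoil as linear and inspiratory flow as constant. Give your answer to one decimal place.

Per-breath work = Vt × [½(Pplat−PEEP) + (PIP−Pplat)] = 0.530 × [0.5×17.8 + 10.2] = 0.530 × 19.1 = 10.123 L·cmH2O.
Power = 22 × 10.123 = 222.71 L·cmH2O/min.

222.7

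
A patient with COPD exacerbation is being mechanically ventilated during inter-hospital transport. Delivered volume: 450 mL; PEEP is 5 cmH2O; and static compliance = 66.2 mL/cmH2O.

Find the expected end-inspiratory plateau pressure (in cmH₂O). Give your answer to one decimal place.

11.8

Pplat = PEEP + Vt / Cstat = 5 + 450 / 66.2 = 5 + 6.798 = 11.798 cmH2O.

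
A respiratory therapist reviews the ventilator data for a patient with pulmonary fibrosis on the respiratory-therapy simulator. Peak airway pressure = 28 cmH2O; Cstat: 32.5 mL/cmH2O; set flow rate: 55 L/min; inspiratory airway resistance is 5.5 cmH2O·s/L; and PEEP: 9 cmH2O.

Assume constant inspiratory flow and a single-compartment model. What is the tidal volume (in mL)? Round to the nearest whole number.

Flow: 55 L/min ÷ 60 = 0.9167 L/s.
Equation of motion (constant flow): PIP = Vt/C + R·V̇ + PEEP.
Vt/C = PIP − R·V̇ − PEEP = 28 − 5.042 − 9 = 13.958 cmH2O.
Vt = C × 13.958 = 32.5 × 13.958 = 453.64 mL.

454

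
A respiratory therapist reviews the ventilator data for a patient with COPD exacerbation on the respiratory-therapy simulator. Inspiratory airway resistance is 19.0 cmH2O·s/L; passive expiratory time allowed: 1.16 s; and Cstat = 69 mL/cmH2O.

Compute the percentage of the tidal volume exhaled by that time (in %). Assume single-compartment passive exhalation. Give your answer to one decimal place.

58.7

τ = R × C = 19.0 × 69 mL/cmH2O = 19.0 × 0.069 L/cmH2O = 1.311 s.
Passive exhalation: V(t)/V₀ = e^(−t/τ) = e^(−1.16/1.311) = 0.4128.
Fraction exhaled = 1 − 0.4128 = 0.5872 → 58.72%.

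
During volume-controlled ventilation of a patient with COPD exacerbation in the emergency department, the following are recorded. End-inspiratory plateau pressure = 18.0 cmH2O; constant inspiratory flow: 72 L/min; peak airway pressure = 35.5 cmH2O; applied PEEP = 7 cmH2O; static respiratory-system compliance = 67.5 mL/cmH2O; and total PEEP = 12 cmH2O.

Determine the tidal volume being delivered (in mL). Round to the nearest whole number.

End-expiratory occlusion gives total PEEP = 12 cmH2O (intrinsic PEEP = 12 − 7 = 5). Use total PEEP for the elastic gradient.
Vt = Cstat × (Pplat − PEEPtotal) = 67.5 × (18.0 − 12) = 67.5 × 6.0 = 405.0 mL.

405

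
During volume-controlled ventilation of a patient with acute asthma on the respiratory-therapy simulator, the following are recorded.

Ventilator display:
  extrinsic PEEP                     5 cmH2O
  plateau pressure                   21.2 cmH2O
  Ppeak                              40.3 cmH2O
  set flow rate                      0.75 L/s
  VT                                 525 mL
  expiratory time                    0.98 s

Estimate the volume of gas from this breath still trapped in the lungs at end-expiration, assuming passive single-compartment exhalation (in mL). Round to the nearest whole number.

R = (PIP − Pplat)/V̇ = (40.3 − 21.2) / 0.75 = 19.1/0.75 = 25.467 cmH2O·s/L.
C = Vt/(Pplat − PEEP) = 525.0 / (21.2 − 5) = 525.0/16.2 = 32.407 mL/cmH2O.
τ = R × C = 25.467 × 0.03241 L/cmH2O = 0.8254 s.
Fraction remaining = e^(−Te/τ) = e^(−0.98/0.8254) = 0.305.
Trapped volume = 525.0 × 0.305 = 160.13 mL.

160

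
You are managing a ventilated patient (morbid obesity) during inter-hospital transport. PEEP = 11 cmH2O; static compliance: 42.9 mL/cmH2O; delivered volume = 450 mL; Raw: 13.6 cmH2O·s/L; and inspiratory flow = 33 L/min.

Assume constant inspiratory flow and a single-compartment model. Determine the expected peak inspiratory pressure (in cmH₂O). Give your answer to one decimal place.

Flow: 33 L/min ÷ 60 = 0.55 L/s.
Equation of motion (constant flow): PIP = Vt/C + R·V̇ + PEEP.
PIP = 450/42.9 + 13.6×0.55 + 11 = 10.49 + 7.48 + 11 = 28.97 cmH2O.

29.0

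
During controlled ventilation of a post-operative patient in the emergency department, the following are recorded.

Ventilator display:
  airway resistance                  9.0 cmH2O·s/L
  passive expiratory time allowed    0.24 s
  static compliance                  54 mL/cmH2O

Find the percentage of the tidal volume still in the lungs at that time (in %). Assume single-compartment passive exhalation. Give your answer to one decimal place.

61.0

τ = R × C = 9.0 × 54 mL/cmH2O = 9.0 × 0.054 L/cmH2O = 0.486 s.
Passive exhalation: V(t)/V₀ = e^(−t/τ) = e^(−0.24/0.486) = 0.6103.
Fraction remaining = 0.6103 → 61.03%.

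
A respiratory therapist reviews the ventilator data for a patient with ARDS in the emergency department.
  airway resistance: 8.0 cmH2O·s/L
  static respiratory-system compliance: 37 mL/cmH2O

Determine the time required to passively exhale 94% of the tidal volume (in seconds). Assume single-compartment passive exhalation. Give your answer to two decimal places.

0.83

τ = R × C = 8.0 × 37 mL/cmH2O = 8.0 × 0.037 L/cmH2O = 0.296 s.
Exhaled fraction f = 1 − e^(−t/τ) → t = −τ·ln(1 − f) = −0.296·ln(0.06) = 0.8328 s.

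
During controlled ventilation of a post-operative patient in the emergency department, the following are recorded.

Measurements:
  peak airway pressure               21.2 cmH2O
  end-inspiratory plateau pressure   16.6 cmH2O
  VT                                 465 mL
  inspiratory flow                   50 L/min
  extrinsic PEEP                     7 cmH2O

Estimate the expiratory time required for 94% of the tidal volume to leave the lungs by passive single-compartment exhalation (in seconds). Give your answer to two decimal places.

0.75

Flow: 50 L/min ÷ 60 = 0.8333 L/s.
R = (PIP − Pplat)/V̇ = (21.2 − 16.6) / 0.8333 = 4.6/0.8333 = 5.52 cmH2O·s/L.
C = Vt/(Pplat − PEEP) = 465.0 / (16.6 − 7) = 465.0/9.6 = 48.438 mL/cmH2O.
τ = R × C = 5.52 × 0.04844 L/cmH2O = 0.2674 s.
t = −τ·ln(1 − 0.94) = −0.2674·ln(0.06) = 0.7523 s.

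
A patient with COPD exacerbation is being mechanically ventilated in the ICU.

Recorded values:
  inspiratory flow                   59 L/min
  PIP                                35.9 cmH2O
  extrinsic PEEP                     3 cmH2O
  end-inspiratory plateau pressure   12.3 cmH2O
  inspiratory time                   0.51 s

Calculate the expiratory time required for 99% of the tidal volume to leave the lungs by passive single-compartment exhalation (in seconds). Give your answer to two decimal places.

Flow: 59 L/min ÷ 60 = 0.9833 L/s.
Vt = flow × Ti = 0.9833 L/s × 0.51 s × 1000 mL/L = 501.48 mL.
R = (PIP − Pplat)/V̇ = (35.9 − 12.3) / 0.9833 = 23.6/0.9833 = 24.001 cmH2O·s/L.
C = Vt/(Pplat − PEEP) = 501.48 / (12.3 − 3) = 501.48/9.3 = 53.923 mL/cmH2O.
τ = R × C = 24.001 × 0.05392 L/cmH2O = 1.294 s.
t = −τ·ln(1 − 0.99) = −1.294·ln(0.01) = 5.959 s.

5.96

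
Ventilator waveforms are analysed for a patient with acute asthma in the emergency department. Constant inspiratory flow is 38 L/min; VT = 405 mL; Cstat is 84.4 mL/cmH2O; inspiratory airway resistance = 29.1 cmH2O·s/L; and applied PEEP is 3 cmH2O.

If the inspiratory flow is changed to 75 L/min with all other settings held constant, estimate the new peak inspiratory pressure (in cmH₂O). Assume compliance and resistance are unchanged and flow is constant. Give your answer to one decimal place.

Flow: 38 L/min ÷ 60 = 0.6333 L/s.
New flow: 75 L/min ÷ 60 = 1.25 L/s.
PIP = Vt/C + R·V̇ + PEEP (constant-flow equation of motion).
Only the resistive term changes: ΔPIP = R × ΔV̇ = 29.1 × (1.25 − 0.6333) = 29.1 × 0.6167 = 17.946 cmH2O.
Original PIP = 405/84.4 + 29.1×0.6333 + 3 = 26.228 cmH2O; new PIP = 26.228 + (17.946) = 44.174 cmH2O.

44.2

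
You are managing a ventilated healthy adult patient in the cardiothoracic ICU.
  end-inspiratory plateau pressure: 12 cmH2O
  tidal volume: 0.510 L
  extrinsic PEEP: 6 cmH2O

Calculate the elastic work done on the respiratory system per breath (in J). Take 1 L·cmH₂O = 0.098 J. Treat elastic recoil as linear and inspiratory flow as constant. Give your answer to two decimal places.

0.15

Elastic work ≈ ½ × (Pplat − PEEP) × Vt = 0.5 × (12 − 6) × 0.510 L = 0.5 × 6.0 × 0.510 = 1.53 L·cmH2O.
× 0.098 J/(L·cmH2O) → 0.1499 J.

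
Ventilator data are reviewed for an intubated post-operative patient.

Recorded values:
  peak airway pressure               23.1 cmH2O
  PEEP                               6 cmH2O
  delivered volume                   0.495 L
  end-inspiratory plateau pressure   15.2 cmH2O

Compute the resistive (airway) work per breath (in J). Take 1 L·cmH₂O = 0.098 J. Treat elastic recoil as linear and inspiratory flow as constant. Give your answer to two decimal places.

With constant inspiratory flow the resistive pressure is constant at PIP − Pplat = 23.1 − 15.2 = 7.9 cmH2O, so resistive work = 7.9 × 0.495 = 3.911 L·cmH2O.
× 0.098 J/(L·cmH2O) → 0.3833 J.

0.38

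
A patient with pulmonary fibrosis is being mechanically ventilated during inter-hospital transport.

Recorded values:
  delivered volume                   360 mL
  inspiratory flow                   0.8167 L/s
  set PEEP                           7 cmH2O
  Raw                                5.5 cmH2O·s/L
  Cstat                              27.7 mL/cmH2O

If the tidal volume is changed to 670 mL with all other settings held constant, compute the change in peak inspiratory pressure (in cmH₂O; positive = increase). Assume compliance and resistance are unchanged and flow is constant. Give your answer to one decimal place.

11.2

PIP = Vt/C + R·V̇ + PEEP (constant-flow equation of motion).
Only the elastic term changes: ΔPIP = ΔVt / C = (670 − 360) / 27.7 = 11.191 cmH2O.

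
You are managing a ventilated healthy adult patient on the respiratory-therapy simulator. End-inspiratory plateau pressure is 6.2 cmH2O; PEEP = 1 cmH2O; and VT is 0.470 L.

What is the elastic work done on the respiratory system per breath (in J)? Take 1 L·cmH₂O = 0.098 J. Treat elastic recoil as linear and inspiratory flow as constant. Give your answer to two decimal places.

0.12

Elastic work ≈ ½ × (Pplat − PEEP) × Vt = 0.5 × (6.2 − 1) × 0.470 L = 0.5 × 5.2 × 0.470 = 1.222 L·cmH2O.
× 0.098 J/(L·cmH2O) → 0.1198 J.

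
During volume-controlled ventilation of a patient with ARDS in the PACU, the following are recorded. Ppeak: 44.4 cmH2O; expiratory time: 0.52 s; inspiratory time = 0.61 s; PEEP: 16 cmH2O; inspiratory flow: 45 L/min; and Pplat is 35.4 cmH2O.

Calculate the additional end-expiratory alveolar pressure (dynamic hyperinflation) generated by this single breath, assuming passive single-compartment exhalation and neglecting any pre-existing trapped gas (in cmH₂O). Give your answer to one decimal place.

3.1

Flow: 45 L/min ÷ 60 = 0.75 L/s.
Vt = flow × Ti = 0.75 L/s × 0.61 s × 1000 mL/L = 457.5 mL.
R = (PIP − Pplat)/V̇ = (44.4 − 35.4) / 0.75 = 9.0/0.75 = 12.0 cmH2O·s/L.
C = Vt/(Pplat − PEEP) = 457.5 / (35.4 − 16) = 457.5/19.4 = 23.582 mL/cmH2O.
τ = R × C = 12.0 × 0.02358 L/cmH2O = 0.283 s.
Fraction remaining = e^(−Te/τ) = e^(−0.52/0.283) = 0.1592; trapped volume = 457.5 × 0.1592 = 72.834 mL.
Additional alveolar pressure from trapping ≈ V_trapped / C = 72.834 / 23.582 = 3.089 cmH2O.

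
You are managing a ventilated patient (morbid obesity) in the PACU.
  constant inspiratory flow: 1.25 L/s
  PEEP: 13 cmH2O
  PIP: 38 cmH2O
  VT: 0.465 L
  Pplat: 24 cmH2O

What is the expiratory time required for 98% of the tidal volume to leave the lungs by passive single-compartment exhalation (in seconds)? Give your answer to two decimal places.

1.85

R = (PIP − Pplat)/V̇ = (38 − 24) / 1.25 = 14.0/1.25 = 11.2 cmH2O·s/L.
C = Vt/(Pplat − PEEP) = 465.0 / (24 − 13) = 465.0/11.0 = 42.273 mL/cmH2O.
τ = R × C = 11.2 × 0.04227 L/cmH2O = 0.4734 s.
t = −τ·ln(1 − 0.98) = −0.4734·ln(0.02) = 1.852 s.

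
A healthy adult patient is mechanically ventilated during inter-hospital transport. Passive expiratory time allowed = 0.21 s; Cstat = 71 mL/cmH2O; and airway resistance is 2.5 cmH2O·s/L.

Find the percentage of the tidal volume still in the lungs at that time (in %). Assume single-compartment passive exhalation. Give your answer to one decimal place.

τ = R × C = 2.5 × 71 mL/cmH2O = 2.5 × 0.071 L/cmH2O = 0.1775 s.
Passive exhalation: V(t)/V₀ = e^(−t/τ) = e^(−0.21/0.1775) = 0.3063.
Fraction remaining = 0.3063 → 30.63%.

30.6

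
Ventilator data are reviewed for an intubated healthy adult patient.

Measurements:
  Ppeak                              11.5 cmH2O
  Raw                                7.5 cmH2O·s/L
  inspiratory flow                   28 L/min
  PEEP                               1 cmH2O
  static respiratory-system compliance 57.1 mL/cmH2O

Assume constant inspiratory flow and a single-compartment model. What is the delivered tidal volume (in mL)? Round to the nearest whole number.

Flow: 28 L/min ÷ 60 = 0.4667 L/s.
Equation of motion (constant flow): PIP = Vt/C + R·V̇ + PEEP.
Vt/C = PIP − R·V̇ − PEEP = 11.5 − 3.5 − 1 = 7.0 cmH2O.
Vt = C × 7.0 = 57.1 × 7.0 = 399.7 mL.

400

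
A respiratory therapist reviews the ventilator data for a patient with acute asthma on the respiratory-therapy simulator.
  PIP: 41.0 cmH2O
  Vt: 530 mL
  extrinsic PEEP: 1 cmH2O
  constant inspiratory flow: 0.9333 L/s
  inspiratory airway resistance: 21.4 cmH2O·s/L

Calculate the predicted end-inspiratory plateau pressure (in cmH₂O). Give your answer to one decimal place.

Pplat = PIP − Raw × flow = 41.0 − 21.4 × 0.9333 = 41.0 − 19.973 = 21.027 cmH2O.

21.0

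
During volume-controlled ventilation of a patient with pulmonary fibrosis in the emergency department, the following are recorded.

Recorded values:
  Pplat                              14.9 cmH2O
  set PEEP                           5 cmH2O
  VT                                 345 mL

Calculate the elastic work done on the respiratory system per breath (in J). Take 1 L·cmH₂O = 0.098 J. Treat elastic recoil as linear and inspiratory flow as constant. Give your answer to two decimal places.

0.17

Elastic work ≈ ½ × (Pplat − PEEP) × Vt = 0.5 × (14.9 − 5) × 0.345 L = 0.5 × 9.9 × 0.345 = 1.708 L·cmH2O.
× 0.098 J/(L·cmH2O) → 0.1674 J.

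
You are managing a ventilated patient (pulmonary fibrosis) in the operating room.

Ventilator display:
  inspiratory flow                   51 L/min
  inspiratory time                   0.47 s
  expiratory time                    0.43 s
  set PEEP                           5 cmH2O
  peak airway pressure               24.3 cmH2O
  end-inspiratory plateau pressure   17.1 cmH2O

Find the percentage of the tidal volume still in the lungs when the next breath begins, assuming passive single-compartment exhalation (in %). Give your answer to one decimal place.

21.5

Flow: 51 L/min ÷ 60 = 0.85 L/s.
Vt = flow × Ti = 0.85 L/s × 0.47 s × 1000 mL/L = 399.5 mL.
R = (PIP − Pplat)/V̇ = (24.3 − 17.1) / 0.85 = 7.2/0.85 = 8.471 cmH2O·s/L.
C = Vt/(Pplat − PEEP) = 399.5 / (17.1 − 5) = 399.5/12.1 = 33.017 mL/cmH2O.
τ = R × C = 8.471 × 0.03302 L/cmH2O = 0.2797 s.
Fraction remaining at end-expiration = e^(−Te/τ) = e^(−0.43/0.2797) = 0.2149 → 21.49%.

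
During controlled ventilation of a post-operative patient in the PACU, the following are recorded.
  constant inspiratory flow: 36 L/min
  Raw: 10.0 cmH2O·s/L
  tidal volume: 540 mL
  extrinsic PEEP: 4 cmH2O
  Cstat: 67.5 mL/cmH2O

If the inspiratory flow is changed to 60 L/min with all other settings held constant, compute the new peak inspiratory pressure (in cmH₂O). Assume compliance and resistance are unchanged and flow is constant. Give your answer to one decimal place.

22.0

Flow: 36 L/min ÷ 60 = 0.6 L/s.
New flow: 60 L/min ÷ 60 = 1 L/s.
PIP = Vt/C + R·V̇ + PEEP (constant-flow equation of motion).
Only the resistive term changes: ΔPIP = R × ΔV̇ = 10.0 × (1 − 0.6) = 10.0 × 0.4 = 4.0 cmH2O.
Original PIP = 540/67.5 + 10.0×0.6 + 4 = 18.0 cmH2O; new PIP = 18.0 + (4.0) = 22.0 cmH2O.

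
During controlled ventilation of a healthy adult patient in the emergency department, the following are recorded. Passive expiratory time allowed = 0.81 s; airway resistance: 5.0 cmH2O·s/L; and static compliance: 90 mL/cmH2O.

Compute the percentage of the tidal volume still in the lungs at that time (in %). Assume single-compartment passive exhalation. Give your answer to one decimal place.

16.5

τ = R × C = 5.0 × 90 mL/cmH2O = 5.0 × 0.090 L/cmH2O = 0.45 s.
Passive exhalation: V(t)/V₀ = e^(−t/τ) = e^(−0.81/0.45) = 0.1653.
Fraction remaining = 0.1653 → 16.53%.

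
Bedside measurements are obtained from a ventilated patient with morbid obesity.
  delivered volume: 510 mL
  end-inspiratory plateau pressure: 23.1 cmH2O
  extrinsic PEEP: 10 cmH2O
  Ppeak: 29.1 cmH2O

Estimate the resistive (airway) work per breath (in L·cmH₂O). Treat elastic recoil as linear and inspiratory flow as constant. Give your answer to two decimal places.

3.06

With constant inspiratory flow the resistive pressure is constant at PIP − Pplat = 29.1 − 23.1 = 6.0 cmH2O, so resistive work = 6.0 × 0.510 = 3.06 L·cmH2O.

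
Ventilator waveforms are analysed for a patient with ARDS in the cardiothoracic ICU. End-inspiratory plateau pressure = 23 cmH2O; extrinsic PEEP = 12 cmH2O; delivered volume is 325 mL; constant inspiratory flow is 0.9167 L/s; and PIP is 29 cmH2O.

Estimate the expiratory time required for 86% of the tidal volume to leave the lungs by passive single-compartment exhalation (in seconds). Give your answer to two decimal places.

R = (PIP − Pplat)/V̇ = (29 − 23) / 0.9167 = 6.0/0.9167 = 6.545 cmH2O·s/L.
C = Vt/(Pplat − PEEP) = 325.0 / (23 − 12) = 325.0/11.0 = 29.545 mL/cmH2O.
τ = R × C = 6.545 × 0.02955 L/cmH2O = 0.1934 s.
t = −τ·ln(1 − 0.86) = −0.1934·ln(0.14) = 0.3802 s.

0.38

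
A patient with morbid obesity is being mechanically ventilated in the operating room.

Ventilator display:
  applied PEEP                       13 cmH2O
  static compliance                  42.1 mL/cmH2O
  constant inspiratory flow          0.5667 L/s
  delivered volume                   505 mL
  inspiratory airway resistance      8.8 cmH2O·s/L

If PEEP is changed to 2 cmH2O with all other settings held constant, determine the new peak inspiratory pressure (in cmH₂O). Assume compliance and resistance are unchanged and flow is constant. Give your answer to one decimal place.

19.0

PIP = Vt/C + R·V̇ + PEEP (constant-flow equation of motion).
Only the baseline term changes: ΔPIP = ΔPEEP = 2 − 13 = -11.0 cmH2O.
Original PIP = 505/42.1 + 8.8×0.5667 + 13 = 29.982 cmH2O; new PIP = 29.982 + (-11.0) = 18.982 cmH2O.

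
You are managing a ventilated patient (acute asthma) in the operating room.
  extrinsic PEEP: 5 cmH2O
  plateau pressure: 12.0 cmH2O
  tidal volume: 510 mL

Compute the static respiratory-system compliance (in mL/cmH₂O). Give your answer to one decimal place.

72.9

Cstat = Vt / (Pplat − PEEP) = 510 / (12.0 − 5) = 510 / 7.0 = 72.857 mL/cmH2O.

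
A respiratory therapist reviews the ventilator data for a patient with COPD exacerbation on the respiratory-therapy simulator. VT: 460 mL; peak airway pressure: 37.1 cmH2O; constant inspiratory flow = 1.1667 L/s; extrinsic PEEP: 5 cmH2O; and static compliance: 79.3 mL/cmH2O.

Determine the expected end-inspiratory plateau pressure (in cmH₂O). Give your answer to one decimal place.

Pplat = PEEP + Vt / Cstat = 5 + 460 / 79.3 = 5 + 5.801 = 10.801 cmH2O.

10.8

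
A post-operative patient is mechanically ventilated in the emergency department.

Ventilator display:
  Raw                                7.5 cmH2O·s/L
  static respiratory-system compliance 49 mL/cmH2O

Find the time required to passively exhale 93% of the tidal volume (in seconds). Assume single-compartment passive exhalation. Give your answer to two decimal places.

0.98

τ = R × C = 7.5 × 49 mL/cmH2O = 7.5 × 0.049 L/cmH2O = 0.3675 s.
Exhaled fraction f = 1 − e^(−t/τ) → t = −τ·ln(1 − f) = −0.3675·ln(0.07) = 0.9773 s.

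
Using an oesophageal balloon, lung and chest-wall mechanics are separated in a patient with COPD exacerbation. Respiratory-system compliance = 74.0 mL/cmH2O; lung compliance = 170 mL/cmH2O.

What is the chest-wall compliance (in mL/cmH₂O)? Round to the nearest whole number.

131

1/Ccw = 1/Crs − 1/CL.
1/Ccw = 1/74.0 − 1/170 = 0.007631.
Ccw = 131.04 mL/cmH2O.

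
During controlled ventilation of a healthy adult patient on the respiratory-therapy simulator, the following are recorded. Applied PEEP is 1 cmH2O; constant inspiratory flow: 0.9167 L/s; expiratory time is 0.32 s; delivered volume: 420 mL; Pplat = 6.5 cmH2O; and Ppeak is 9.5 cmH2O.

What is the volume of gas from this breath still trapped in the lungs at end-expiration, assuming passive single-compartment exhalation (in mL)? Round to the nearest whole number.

R = (PIP − Pplat)/V̇ = (9.5 − 6.5) / 0.9167 = 3.0/0.9167 = 3.273 cmH2O·s/L.
C = Vt/(Pplat − PEEP) = 420.0 / (6.5 − 1) = 420.0/5.5 = 76.364 mL/cmH2O.
τ = R × C = 3.273 × 0.07636 L/cmH2O = 0.2499 s.
Fraction remaining = e^(−Te/τ) = e^(−0.32/0.2499) = 0.2779.
Trapped volume = 420.0 × 0.2779 = 116.72 mL.

117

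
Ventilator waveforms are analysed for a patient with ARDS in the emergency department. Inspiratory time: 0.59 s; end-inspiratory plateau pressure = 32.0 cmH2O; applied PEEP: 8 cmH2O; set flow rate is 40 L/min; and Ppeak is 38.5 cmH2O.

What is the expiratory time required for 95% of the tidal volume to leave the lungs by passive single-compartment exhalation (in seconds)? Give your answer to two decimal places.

Flow: 40 L/min ÷ 60 = 0.6667 L/s.
Vt = flow × Ti = 0.6667 L/s × 0.59 s × 1000 mL/L = 393.35 mL.
R = (PIP − Pplat)/V̇ = (38.5 − 32.0) / 0.6667 = 6.5/0.6667 = 9.75 cmH2O·s/L.
C = Vt/(Pplat − PEEP) = 393.35 / (32.0 − 8) = 393.35/24.0 = 16.39 mL/cmH2O.
τ = R × C = 9.75 × 0.01639 L/cmH2O = 0.1598 s.
t = −τ·ln(1 − 0.95) = −0.1598·ln(0.05) = 0.4787 s.

0.48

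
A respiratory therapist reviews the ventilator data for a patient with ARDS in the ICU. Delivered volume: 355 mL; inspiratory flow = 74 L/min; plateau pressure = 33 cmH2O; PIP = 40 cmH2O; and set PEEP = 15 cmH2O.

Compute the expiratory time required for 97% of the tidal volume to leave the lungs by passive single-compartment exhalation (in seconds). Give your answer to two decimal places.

0.39

Flow: 74 L/min ÷ 60 = 1.2333 L/s.
R = (PIP − Pplat)/V̇ = (40 − 33) / 1.2333 = 7.0/1.2333 = 5.676 cmH2O·s/L.
C = Vt/(Pplat − PEEP) = 355.0 / (33 − 15) = 355.0/18.0 = 19.722 mL/cmH2O.
τ = R × C = 5.676 × 0.01972 L/cmH2O = 0.1119 s.
t = −τ·ln(1 − 0.97) = −0.1119·ln(0.03) = 0.3924 s.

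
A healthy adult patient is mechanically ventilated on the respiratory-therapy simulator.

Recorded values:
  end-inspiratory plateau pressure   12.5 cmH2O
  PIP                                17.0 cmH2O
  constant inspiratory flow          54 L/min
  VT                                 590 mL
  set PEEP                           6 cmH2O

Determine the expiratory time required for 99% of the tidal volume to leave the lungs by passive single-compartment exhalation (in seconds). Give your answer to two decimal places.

Flow: 54 L/min ÷ 60 = 0.9 L/s.
R = (PIP − Pplat)/V̇ = (17.0 − 12.5) / 0.9 = 4.5/0.9 = 5.0 cmH2O·s/L.
C = Vt/(Pplat − PEEP) = 590.0 / (12.5 − 6) = 590.0/6.5 = 90.769 mL/cmH2O.
τ = R × C = 5.0 × 0.09077 L/cmH2O = 0.4539 s.
t = −τ·ln(1 − 0.99) = −0.4539·ln(0.01) = 2.09 s.

2.09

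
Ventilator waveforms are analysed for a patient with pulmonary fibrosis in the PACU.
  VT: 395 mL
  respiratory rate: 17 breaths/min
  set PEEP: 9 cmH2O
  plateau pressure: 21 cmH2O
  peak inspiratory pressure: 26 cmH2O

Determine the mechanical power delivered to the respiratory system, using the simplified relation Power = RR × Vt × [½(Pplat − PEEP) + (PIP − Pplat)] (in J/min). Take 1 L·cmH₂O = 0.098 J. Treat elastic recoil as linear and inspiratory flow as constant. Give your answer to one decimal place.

Per-breath work = Vt × [½(Pplat−PEEP) + (PIP−Pplat)] = 0.395 × [0.5×12.0 + 5.0] = 0.395 × 11.0 = 4.345 L·cmH2O.
Power = 17 × 4.345 = 73.865 L·cmH2O/min.
× 0.098 J/(L·cmH2O) → 7.239 J/min.

7.2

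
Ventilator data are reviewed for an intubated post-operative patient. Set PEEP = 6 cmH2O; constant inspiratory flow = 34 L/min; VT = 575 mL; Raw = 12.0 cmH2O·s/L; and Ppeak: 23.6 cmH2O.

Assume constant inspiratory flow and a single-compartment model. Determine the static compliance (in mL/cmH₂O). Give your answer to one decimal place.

53.2

Flow: 34 L/min ÷ 60 = 0.5667 L/s.
Equation of motion (constant flow): PIP = Vt/C + R·V̇ + PEEP.
Vt/C = PIP − R·V̇ − PEEP = 23.6 − 12.0×0.5667 − 6 = 23.6 − 6.8 − 6 = 10.8 cmH2O.
C = Vt / 10.8 = 575 / 10.8 = 53.241 mL/cmH2O.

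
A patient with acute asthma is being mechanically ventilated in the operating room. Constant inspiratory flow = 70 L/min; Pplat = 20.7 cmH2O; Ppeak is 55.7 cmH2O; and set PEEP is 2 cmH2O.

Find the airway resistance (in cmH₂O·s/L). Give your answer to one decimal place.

Flow: 70 L/min ÷ 60 = 1.1667 L/s.
Raw = (PIP − Pplat) / flow = (55.7 − 20.7) / 1.1667 = 35.0 / 1.1667 = 29.999 cmH2O·s/L.

30.0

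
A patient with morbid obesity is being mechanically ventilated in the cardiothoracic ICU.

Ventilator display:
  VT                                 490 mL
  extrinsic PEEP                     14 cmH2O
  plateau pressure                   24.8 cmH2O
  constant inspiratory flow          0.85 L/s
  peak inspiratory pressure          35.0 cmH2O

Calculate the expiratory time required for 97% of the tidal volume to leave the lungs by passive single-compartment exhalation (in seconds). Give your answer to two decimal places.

R = (PIP − Pplat)/V̇ = (35.0 − 24.8) / 0.85 = 10.2/0.85 = 12.0 cmH2O·s/L.
C = Vt/(Pplat − PEEP) = 490.0 / (24.8 − 14) = 490.0/10.8 = 45.37 mL/cmH2O.
τ = R × C = 12.0 × 0.04537 L/cmH2O = 0.5444 s.
t = −τ·ln(1 − 0.97) = −0.5444·ln(0.03) = 1.909 s.

1.91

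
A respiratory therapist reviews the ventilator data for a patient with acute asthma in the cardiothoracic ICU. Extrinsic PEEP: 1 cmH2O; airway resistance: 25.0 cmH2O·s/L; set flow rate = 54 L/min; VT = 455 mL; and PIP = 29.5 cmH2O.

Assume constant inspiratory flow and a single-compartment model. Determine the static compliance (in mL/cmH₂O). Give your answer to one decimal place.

75.8

Flow: 54 L/min ÷ 60 = 0.9 L/s.
Equation of motion (constant flow): PIP = Vt/C + R·V̇ + PEEP.
Vt/C = PIP − R·V̇ − PEEP = 29.5 − 25.0×0.9 − 1 = 29.5 − 22.5 − 1 = 6.0 cmH2O.
C = Vt / 6.0 = 455 / 6.0 = 75.833 mL/cmH2O.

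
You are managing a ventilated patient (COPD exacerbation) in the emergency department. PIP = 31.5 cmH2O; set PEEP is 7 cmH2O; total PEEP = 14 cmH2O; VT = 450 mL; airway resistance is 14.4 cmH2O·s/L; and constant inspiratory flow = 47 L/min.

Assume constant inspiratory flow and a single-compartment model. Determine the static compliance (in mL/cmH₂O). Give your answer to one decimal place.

Flow: 47 L/min ÷ 60 = 0.7833 L/s.
Total PEEP = 14 cmH2O (set 7 + intrinsic 7); this is the baseline alveolar pressure.
Equation of motion (constant flow): PIP = Vt/C + R·V̇ + PEEP.
Vt/C = PIP − R·V̇ − PEEP = 31.5 − 14.4×0.7833 − 14 = 31.5 − 11.28 − 14 = 6.22 cmH2O.
C = Vt / 6.22 = 450 / 6.22 = 72.347 mL/cmH2O.

72.3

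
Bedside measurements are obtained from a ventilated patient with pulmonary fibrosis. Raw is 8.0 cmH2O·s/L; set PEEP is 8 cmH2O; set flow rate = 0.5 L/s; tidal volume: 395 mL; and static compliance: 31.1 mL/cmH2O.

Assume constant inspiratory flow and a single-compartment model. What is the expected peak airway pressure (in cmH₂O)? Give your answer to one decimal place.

Equation of motion (constant flow): PIP = Vt/C + R·V̇ + PEEP.
PIP = 395/31.1 + 8.0×0.5 + 8 = 12.701 + 4.0 + 8 = 24.701 cmH2O.

24.7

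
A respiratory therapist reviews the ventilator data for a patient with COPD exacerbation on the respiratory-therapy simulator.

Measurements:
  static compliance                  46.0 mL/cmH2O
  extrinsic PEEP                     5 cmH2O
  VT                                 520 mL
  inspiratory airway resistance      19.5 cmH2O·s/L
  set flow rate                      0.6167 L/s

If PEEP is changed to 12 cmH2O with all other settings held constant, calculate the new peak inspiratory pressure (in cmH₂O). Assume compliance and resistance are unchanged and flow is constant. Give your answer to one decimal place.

PIP = Vt/C + R·V̇ + PEEP (constant-flow equation of motion).
Only the baseline term changes: ΔPIP = ΔPEEP = 12 − 5 = 7.0 cmH2O.
Original PIP = 520/46.0 + 19.5×0.6167 + 5 = 28.33 cmH2O; new PIP = 28.33 + (7.0) = 35.33 cmH2O.

35.3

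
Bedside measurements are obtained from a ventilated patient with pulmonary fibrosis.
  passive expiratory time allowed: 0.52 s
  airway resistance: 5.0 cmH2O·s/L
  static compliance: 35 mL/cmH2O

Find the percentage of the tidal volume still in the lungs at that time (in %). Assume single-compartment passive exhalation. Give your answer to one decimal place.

5.1

τ = R × C = 5.0 × 35 mL/cmH2O = 5.0 × 0.035 L/cmH2O = 0.175 s.
Passive exhalation: V(t)/V₀ = e^(−t/τ) = e^(−0.52/0.175) = 0.05123.
Fraction remaining = 0.05123 → 5.123%.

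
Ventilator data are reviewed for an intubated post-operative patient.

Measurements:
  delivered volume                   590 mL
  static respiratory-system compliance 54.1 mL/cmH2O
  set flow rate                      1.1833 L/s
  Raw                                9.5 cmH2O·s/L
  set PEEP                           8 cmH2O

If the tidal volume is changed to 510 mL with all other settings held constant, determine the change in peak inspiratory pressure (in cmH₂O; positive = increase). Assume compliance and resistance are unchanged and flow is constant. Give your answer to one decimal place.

-1.5

PIP = Vt/C + R·V̇ + PEEP (constant-flow equation of motion).
Only the elastic term changes: ΔPIP = ΔVt / C = (510 − 590) / 54.1 = -1.479 cmH2O.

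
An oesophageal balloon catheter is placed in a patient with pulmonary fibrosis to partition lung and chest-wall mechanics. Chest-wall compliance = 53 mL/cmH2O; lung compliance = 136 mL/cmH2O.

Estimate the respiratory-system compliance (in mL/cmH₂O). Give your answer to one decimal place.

38.1

Lung and chest wall are elastances in series: 1/Crs = 1/CL + 1/Ccw.
1/Crs = 1/136 + 1/53 = 0.02622.
Crs = 38.139 mL/cmH2O.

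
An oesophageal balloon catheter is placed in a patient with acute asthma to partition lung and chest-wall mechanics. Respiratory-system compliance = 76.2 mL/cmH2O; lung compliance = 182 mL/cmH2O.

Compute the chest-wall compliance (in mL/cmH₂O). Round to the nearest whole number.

1/Ccw = 1/Crs − 1/CL.
1/Ccw = 1/76.2 − 1/182 = 0.007629.
Ccw = 131.08 mL/cmH2O.

131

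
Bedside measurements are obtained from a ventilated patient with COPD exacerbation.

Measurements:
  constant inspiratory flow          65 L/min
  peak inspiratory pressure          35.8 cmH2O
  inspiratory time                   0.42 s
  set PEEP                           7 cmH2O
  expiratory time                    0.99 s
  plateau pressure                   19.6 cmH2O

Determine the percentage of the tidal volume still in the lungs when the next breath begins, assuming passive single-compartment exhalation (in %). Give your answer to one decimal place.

Flow: 65 L/min ÷ 60 = 1.0833 L/s.
Vt = flow × Ti = 1.0833 L/s × 0.42 s × 1000 mL/L = 454.99 mL.
R = (PIP − Pplat)/V̇ = (35.8 − 19.6) / 1.0833 = 16.2/1.0833 = 14.954 cmH2O·s/L.
C = Vt/(Pplat − PEEP) = 454.99 / (19.6 − 7) = 454.99/12.6 = 36.11 mL/cmH2O.
τ = R × C = 14.954 × 0.03611 L/cmH2O = 0.54 s.
Fraction remaining at end-expiration = e^(−Te/τ) = e^(−0.99/0.54) = 0.1599 → 15.99%.

16.0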